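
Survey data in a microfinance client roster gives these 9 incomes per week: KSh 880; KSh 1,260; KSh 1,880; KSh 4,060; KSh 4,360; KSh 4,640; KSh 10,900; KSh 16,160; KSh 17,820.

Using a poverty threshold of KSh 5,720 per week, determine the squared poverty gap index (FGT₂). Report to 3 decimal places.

Below z: KSh 880, KSh 1,260, KSh 1,880, KSh 4,060, KSh 4,360, KSh 4,640 (q = 6 of N = 9).
Shortfall ratios: (5720−880)/5720 = 0.8462; (5720−1260)/5720 = 0.7797; (5720−1880)/5720 = 0.6713; (5720−4060)/5720 = 0.2902; (5720−4360)/5720 = 0.2378; (5720−4640)/5720 = 0.1888.
Squared: 0.7160; 0.6080; 0.4507; 0.0842; 0.0565; 0.0356.
Sum = 1.951024; P₂ = 1.951024 / 9 = 0.217.

0.217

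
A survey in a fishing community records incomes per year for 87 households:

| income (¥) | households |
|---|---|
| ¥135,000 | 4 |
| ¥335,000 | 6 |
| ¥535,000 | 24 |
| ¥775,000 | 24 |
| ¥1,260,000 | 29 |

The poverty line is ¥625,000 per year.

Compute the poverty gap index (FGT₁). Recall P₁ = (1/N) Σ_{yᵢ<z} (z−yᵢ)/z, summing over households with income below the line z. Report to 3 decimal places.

0.108

Poor units: 4×¥135,000, 6×¥335,000, 24×¥535,000 (q = 34 of N = 87).
Relative gaps: (625000−135000)/625000 = 0.7840 (×4); (625000−335000)/625000 = 0.4640 (×6); (625000−535000)/625000 = 0.1440 (×24).
Σ = 9.376000. Dividing by the full population N = 87 gives P₁ = 0.108.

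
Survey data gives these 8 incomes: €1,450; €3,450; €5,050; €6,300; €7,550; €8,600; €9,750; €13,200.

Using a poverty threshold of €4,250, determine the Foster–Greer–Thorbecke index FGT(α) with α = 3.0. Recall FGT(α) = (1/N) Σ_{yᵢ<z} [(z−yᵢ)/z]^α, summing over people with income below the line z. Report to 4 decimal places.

0.0366

Below z: €1,450, €3,450 (q = 2 of N = 8).
Normalized shortfalls: (4250−1450)/4250 = 0.6588; (4250−3450)/4250 = 0.1882.
Raised to α = 3.0: 0.28596; 0.00667.
Sum = 0.292631; FGT(3.0) = 0.292631 / 8 = 0.0366.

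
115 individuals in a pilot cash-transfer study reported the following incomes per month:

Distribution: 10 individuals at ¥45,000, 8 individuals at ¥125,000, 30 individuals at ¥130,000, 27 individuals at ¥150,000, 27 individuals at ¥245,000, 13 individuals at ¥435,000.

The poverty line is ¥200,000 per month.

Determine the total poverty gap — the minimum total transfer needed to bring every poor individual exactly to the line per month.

Incomes under z: 10×¥45,000, 8×¥125,000, 30×¥130,000, 27×¥150,000 (q = 75 of N = 115).
Individual gaps: 10×(200000−45000) = 1550000; 8×(200000−125000) = 600000; 30×(200000−130000) = 2100000; 27×(200000−150000) = 1350000.
Aggregate gap = ¥5,600,000.

¥5,600,000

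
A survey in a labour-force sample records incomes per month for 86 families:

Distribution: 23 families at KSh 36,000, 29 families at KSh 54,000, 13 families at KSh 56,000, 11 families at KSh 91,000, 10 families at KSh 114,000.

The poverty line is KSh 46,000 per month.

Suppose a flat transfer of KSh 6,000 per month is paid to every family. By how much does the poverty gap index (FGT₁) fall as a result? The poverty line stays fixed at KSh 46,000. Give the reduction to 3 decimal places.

0.035

Before: below the line — 23×KSh 36,000; poverty gap index (FGT₁) = 0.05814.
After the KSh 6,000 transfer: below the line — 23×KSh 42,000; poverty gap index (FGT₁) = 0.02326.
Reduction = 0.05814 − 0.02326 = 0.035.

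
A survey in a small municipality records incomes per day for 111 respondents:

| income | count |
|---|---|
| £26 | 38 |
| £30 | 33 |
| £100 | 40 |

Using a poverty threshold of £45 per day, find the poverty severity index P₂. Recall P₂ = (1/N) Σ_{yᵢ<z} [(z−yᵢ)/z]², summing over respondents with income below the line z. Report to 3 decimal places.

0.094

Below z: 38×£26, 33×£30 (q = 71 of N = 111).
Gap ratios (z−y)/z: (45−26)/45 = 0.4222 (×38); (45−30)/45 = 0.3333 (×33).
Squared: 0.1783 (×38); 0.1111 (×33).
Sum = 10.440988; P₂ = 10.440988 / 111 = 0.094.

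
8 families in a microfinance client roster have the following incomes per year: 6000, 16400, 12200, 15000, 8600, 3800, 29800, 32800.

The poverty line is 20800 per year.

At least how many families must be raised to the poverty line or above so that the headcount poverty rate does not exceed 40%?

6 of the 8 families are poor, so H = 6/8 = 0.750.
A headcount ratio of at most 40% allows at most ⌊0.40 × 8⌋ = 3 poor families.
So at least 6 − 3 = 3 must be lifted.

3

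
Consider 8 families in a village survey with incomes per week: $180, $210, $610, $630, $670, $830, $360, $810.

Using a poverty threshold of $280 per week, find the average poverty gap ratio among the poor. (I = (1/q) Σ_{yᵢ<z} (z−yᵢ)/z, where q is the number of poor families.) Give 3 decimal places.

0.304

Below z: $180, $210 (q = 2 of N = 8).
Shortfall ratios (z−y)/z: 0.3571, 0.2500; sum = 0.607143.
I averages over the q = 2 poor units only: 0.607143 / 2 = 0.304.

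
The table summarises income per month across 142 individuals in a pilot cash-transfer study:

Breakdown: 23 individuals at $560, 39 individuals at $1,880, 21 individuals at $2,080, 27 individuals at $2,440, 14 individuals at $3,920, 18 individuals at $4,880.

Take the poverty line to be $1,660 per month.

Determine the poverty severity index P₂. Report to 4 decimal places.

0.0711

Incomes under z: 23×$560 (q = 23 of N = 142).
Normalized shortfalls: (1660−560)/1660 = 0.6627 (×23).
Squared: 0.4391 (×23).
Sum = 10.099434; P₂ = 10.099434 / 142 = 0.0711.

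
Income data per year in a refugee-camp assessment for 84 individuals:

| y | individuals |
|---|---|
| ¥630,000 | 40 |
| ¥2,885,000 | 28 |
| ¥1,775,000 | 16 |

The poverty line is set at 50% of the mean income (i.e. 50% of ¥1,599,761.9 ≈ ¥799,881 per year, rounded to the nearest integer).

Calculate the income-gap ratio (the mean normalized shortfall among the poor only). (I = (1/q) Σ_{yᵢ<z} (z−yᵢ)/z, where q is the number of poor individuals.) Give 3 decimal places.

0.212

Below z: 40×¥630,000 (q = 40 of N = 84).
Relative gaps: 0.2124 (×40); sum = 8.495314.
The income-gap ratio divides by q (the poor only): 8.495314 / 40 = 0.212.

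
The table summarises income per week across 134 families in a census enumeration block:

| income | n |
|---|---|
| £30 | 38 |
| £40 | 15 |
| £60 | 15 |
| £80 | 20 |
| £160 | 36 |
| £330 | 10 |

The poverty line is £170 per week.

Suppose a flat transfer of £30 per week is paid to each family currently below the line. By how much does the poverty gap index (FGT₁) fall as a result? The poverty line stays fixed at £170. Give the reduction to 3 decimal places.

0.132

Before: below the line — 38×£30, 15×£40, 15×£60, 20×£80, 36×£160; poverty gap index (FGT₁) = 0.48639.
After the £30 transfer: below the line — 38×£60, 15×£70, 15×£90, 20×£110; poverty gap index (FGT₁) = 0.35470.
Reduction = 0.48639 − 0.35470 = 0.132.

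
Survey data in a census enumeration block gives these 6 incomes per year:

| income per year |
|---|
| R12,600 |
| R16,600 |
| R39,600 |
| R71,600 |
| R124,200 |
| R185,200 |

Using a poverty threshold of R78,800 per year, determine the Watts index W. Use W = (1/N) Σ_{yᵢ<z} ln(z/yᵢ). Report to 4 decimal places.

Below z: R12,600, R16,600, R39,600, R71,600 (q = 4 of N = 6).
Log gaps: ln(78800/12600) = 1.8332; ln(78800/16600) = 1.5575; ln(78800/39600) = 0.6881; ln(78800/71600) = 0.0958.
W = 4.174628 / 6 = 0.6958.

0.6958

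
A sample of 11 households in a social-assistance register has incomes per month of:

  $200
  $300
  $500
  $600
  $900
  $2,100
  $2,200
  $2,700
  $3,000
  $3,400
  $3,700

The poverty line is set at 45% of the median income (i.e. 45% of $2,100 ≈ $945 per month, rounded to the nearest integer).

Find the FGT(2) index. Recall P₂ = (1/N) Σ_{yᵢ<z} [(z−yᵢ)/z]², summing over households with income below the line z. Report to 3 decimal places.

Poor units: $200, $300, $500, $600, $900 (q = 5 of N = 11).
Relative gaps: (945−200)/945 = 0.7884; (945−300)/945 = 0.6825; (945−500)/945 = 0.4709; (945−600)/945 = 0.3651; (945−900)/945 = 0.0476.
Squared: 0.6215; 0.4659; 0.2217; 0.1333; 0.0023.
Sum = 1.444668; P₂ = 1.444668 / 11 = 0.131.

0.131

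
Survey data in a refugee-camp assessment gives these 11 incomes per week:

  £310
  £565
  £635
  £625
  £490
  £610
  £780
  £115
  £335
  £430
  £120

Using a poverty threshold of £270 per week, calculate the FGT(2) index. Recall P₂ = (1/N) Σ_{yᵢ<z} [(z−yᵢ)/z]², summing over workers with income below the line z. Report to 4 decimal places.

0.0580

Below the line: £115, £120 (q = 2 of N = 11).
Gap ratios (z−y)/z: (270−115)/270 = 0.5741; (270−120)/270 = 0.5556.
Squared: 0.3296; 0.3086.
Sum = 0.638203; P₂ = 0.638203 / 11 = 0.0580.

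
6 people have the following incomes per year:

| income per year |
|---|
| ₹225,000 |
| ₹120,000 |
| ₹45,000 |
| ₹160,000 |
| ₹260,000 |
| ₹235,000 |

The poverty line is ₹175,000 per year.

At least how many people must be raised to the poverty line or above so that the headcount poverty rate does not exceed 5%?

3

Currently q = 3 of N = 6 are below the line (H = 0.500).
A headcount ratio of at most 5% allows at most ⌊0.05 × 6⌋ = 0 poor people.
So at least 3 − 0 = 3 must be lifted.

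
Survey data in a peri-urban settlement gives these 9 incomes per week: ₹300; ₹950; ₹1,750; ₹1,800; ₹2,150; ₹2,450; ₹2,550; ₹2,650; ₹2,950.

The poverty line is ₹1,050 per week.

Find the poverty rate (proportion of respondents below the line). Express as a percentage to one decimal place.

22.2%

2 of the 9 respondents have income below ₹1,050.
H = 2/9 = 22.2%.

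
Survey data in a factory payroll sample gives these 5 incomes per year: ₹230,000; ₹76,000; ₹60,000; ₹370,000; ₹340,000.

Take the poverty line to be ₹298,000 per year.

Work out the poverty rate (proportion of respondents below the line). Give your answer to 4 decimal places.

3 of the 5 respondents have income below ₹298,000.
H = 3/5 = 0.6000.

0.6000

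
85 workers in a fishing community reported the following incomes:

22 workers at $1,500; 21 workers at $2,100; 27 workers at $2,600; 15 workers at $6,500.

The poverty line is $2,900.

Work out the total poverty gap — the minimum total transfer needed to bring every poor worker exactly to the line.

$55,700

Poor units: 22×$1,500, 21×$2,100, 27×$2,600 (q = 70 of N = 85).
Individual gaps: 22×(2900−1500) = 30800; 21×(2900−2100) = 16800; 27×(2900−2600) = 8100.
Aggregate gap = $55,700.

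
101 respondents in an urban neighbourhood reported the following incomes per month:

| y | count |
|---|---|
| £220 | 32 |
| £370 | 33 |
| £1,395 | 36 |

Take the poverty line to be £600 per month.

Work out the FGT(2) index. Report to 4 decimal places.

Below the line: 32×£220, 33×£370 (q = 65 of N = 101).
Gap ratios (z−y)/z: (600−220)/600 = 0.6333 (×32); (600−370)/600 = 0.3833 (×33).
Squared: 0.4011 (×32); 0.1469 (×33).
Sum = 17.684722; P₂ = 17.684722 / 101 = 0.1751.

0.1751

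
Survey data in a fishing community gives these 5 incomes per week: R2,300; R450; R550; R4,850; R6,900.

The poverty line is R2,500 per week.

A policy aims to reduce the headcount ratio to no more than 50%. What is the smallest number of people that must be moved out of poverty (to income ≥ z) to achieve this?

3 of the 5 people are poor, so H = 3/5 = 0.600.
A headcount ratio of at most 50% allows at most ⌊0.50 × 5⌋ = 2 poor people.
So at least 3 − 2 = 1 must be lifted.

1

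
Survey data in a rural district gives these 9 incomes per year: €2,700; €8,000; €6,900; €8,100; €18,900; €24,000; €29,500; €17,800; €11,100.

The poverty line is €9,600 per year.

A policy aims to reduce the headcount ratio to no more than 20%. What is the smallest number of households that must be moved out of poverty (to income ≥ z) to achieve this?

Currently q = 4 of N = 9 are below the line (H = 0.444).
A headcount ratio of at most 20% allows at most ⌊0.20 × 9⌋ = 1 poor households.
So at least 4 − 1 = 3 must be lifted.

3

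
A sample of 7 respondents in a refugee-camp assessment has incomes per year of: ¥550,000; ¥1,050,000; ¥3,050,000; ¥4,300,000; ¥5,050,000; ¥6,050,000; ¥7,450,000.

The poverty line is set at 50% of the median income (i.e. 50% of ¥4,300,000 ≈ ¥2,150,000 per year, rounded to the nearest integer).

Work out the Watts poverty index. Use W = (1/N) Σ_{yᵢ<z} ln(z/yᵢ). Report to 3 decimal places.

Below z: ¥550,000, ¥1,050,000 (q = 2 of N = 7).
Log shortfalls: ln(2150000/550000) = 1.3633; ln(2150000/1050000) = 0.7167.
W = 2.079983 / 7 = 0.297.

0.297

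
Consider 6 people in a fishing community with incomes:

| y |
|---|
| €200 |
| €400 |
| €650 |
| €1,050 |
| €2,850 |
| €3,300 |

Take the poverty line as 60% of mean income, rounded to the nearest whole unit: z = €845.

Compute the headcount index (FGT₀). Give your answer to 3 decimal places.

3 of the 6 people have income below €845.
H = 3/6 = 0.500.

0.500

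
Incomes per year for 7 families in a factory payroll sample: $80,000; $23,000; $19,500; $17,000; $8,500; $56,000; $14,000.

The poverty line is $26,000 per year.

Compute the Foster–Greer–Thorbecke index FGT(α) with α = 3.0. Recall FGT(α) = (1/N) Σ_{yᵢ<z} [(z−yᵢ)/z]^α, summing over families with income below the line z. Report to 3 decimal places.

Incomes under z: $8,500, $14,000, $17,000, $19,500, $23,000 (q = 5 of N = 7).
Shortfall ratios: (26000−8500)/26000 = 0.6731; (26000−14000)/26000 = 0.4615; (26000−17000)/26000 = 0.3462; (26000−19500)/26000 = 0.2500; (26000−23000)/26000 = 0.1154.
Raised to α = 3.0: 0.30493; 0.09832; 0.04148; 0.01562; 0.00154.
Sum = 0.461880; FGT(3.0) = 0.461880 / 7 = 0.066.

0.066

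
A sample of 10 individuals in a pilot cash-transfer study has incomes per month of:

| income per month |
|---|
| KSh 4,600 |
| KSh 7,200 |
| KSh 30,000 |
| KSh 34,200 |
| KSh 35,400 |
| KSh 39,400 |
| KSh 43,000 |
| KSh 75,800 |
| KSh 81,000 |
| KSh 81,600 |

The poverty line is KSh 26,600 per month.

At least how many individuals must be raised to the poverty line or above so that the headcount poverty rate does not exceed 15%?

1

Currently q = 2 of N = 10 are below the line (H = 0.200).
A headcount ratio of at most 15% allows at most ⌊0.15 × 10⌋ = 1 poor individuals.
So at least 2 − 1 = 1 must be lifted.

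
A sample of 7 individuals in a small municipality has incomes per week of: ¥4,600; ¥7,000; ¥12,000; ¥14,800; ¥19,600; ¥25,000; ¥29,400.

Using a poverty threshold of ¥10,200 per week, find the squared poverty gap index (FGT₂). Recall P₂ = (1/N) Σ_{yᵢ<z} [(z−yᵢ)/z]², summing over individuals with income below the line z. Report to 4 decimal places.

0.0571

Poor units: ¥4,600, ¥7,000 (q = 2 of N = 7).
Relative gaps: (10200−4600)/10200 = 0.5490; (10200−7000)/10200 = 0.3137.
Squared: 0.3014; 0.0984.
Sum = 0.399846; P₂ = 0.399846 / 7 = 0.0571.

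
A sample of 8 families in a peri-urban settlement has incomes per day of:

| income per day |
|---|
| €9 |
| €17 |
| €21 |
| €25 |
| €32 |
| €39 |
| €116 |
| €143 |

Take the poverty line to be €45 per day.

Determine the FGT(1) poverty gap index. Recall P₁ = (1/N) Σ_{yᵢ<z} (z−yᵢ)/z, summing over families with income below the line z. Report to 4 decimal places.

Poor units: €9, €17, €21, €25, €32, €39 (q = 6 of N = 8).
Gap ratios (z−y)/z: (45−9)/45 = 0.8000; (45−17)/45 = 0.6222; (45−21)/45 = 0.5333; (45−25)/45 = 0.4444; (45−32)/45 = 0.2889; (45−39)/45 = 0.1333.
Σ = 2.822222. Dividing by the full population N = 8 gives P₁ = 0.3528.

0.3528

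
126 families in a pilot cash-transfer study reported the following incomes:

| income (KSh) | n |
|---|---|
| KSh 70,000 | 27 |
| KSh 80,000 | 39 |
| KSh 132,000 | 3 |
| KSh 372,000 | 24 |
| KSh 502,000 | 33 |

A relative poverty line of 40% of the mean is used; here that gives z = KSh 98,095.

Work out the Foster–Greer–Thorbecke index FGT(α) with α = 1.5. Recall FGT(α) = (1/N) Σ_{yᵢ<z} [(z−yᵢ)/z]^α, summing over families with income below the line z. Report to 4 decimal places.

0.0574

Poor units: 27×KSh 70,000, 39×KSh 80,000 (q = 66 of N = 126).
Gap ratios (z−y)/z: (98095−70000)/98095 = 0.2864 (×27); (98095−80000)/98095 = 0.1845 (×39).
Raised to α = 1.5: 0.15328 (×27); 0.07923 (×39).
Sum = 7.228256; FGT(1.5) = 7.228256 / 126 = 0.0574.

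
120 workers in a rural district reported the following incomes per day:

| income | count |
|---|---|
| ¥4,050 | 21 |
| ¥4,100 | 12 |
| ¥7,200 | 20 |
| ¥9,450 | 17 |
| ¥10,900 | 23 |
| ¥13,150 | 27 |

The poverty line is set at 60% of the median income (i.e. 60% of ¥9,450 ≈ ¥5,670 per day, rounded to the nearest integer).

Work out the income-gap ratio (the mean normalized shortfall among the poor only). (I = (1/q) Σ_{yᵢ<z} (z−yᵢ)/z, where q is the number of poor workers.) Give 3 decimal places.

0.283

Incomes under z: 21×¥4,050, 12×¥4,100 (q = 33 of N = 120).
Relative gaps: 0.2857 (×21), 0.2769 (×12); sum = 9.322751.
I averages over the q = 33 poor units only: 9.322751 / 33 = 0.283.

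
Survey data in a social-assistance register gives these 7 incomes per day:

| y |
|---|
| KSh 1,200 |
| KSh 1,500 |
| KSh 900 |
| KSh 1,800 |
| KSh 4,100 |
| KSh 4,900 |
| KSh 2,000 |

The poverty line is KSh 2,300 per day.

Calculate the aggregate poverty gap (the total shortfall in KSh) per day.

Below the line: KSh 900, KSh 1,200, KSh 1,500, KSh 1,800, KSh 2,000 (q = 5 of N = 7).
Individual gaps: 2300−900 = 1400; 2300−1200 = 1100; 2300−1500 = 800; 2300−1800 = 500; 2300−2000 = 300.
Aggregate gap = KSh 4,100.

KSh 4,100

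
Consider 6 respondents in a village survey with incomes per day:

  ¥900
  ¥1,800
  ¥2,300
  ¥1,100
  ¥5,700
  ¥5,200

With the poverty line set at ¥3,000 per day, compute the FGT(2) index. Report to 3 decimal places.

0.184

Below the line: ¥900, ¥1,100, ¥1,800, ¥2,300 (q = 4 of N = 6).
Gap ratios (z−y)/z: (3000−900)/3000 = 0.7000; (3000−1100)/3000 = 0.6333; (3000−1800)/3000 = 0.4000; (3000−2300)/3000 = 0.2333.
Squared: 0.4900; 0.4011; 0.1600; 0.0544.
Sum = 1.105556; P₂ = 1.105556 / 6 = 0.184.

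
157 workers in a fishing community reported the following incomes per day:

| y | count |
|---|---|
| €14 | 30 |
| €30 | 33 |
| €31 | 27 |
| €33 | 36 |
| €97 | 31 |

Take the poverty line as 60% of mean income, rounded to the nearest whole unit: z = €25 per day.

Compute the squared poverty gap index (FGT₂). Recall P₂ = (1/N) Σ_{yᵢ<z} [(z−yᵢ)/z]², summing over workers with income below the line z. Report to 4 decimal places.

0.0370

Incomes under z: 30×€14 (q = 30 of N = 157).
Normalized shortfalls: (25−14)/25 = 0.4400 (×30).
Squared: 0.1936 (×30).
Sum = 5.808000; P₂ = 5.808000 / 157 = 0.0370.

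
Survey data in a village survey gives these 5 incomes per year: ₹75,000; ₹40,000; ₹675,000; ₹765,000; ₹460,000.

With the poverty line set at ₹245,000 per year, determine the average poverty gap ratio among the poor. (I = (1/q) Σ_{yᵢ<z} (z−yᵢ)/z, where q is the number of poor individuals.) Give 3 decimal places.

Incomes under z: ₹40,000, ₹75,000 (q = 2 of N = 5).
Relative gaps: 0.8367, 0.6939; sum = 1.530612.
The income-gap ratio divides by q (the poor only): 1.530612 / 2 = 0.765.

0.765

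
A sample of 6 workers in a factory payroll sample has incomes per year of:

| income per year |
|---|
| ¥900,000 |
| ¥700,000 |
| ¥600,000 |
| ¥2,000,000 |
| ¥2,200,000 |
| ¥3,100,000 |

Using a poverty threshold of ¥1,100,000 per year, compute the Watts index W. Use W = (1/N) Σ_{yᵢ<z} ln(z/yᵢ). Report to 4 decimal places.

0.2098

Incomes under z: ¥600,000, ¥700,000, ¥900,000 (q = 3 of N = 6).
Log gaps: ln(1100000/600000) = 0.6061; ln(1100000/700000) = 0.4520; ln(1100000/900000) = 0.2007.
W = 1.258792 / 6 = 0.2098.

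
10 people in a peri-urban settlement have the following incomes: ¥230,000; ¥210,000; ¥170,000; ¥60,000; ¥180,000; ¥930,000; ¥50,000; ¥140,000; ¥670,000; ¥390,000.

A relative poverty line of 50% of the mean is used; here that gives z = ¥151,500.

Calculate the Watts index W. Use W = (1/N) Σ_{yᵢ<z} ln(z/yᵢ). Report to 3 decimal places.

0.211

Below the line: ¥50,000, ¥60,000, ¥140,000 (q = 3 of N = 10).
Log gaps: ln(151500/50000) = 1.1086; ln(151500/60000) = 0.9262; ln(151500/140000) = 0.0789.
W = 2.113747 / 10 = 0.211.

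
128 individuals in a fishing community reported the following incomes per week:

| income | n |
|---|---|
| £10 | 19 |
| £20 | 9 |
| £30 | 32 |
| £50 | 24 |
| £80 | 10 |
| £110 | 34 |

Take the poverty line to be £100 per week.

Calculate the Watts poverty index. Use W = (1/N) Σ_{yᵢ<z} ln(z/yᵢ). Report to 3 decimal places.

0.903

Poor units: 19×£10, 9×£20, 32×£30, 24×£50, 10×£80 (q = 94 of N = 128).
Log gaps: ln(100/10) = 2.3026 (×19); ln(100/20) = 1.6094 (×9); ln(100/30) = 1.2040 (×32); ln(100/50) = 0.6931 (×24); ln(100/80) = 0.2231 (×10).
W = 115.628156 / 128 = 0.903.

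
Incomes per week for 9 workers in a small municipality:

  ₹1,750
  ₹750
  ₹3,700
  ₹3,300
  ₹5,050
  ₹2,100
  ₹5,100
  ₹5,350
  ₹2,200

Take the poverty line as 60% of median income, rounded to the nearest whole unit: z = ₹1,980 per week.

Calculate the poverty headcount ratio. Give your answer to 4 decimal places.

0.2222

2 of the 9 workers have income below ₹1,980.
H = 2/9 = 0.2222.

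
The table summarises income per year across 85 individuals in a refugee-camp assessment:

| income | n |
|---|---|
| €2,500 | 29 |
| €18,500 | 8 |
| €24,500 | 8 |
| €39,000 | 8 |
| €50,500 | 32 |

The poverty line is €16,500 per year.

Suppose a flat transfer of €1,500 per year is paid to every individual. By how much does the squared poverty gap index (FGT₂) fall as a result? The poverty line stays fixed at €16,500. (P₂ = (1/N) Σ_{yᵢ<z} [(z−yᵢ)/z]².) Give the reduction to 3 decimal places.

Before: below the line — 29×€2,500; squared poverty gap index (FGT₂) = 0.24562.
After the €1,500 transfer: below the line — 29×€4,000; squared poverty gap index (FGT₂) = 0.19581.
Reduction = 0.24562 − 0.19581 = 0.050.

0.050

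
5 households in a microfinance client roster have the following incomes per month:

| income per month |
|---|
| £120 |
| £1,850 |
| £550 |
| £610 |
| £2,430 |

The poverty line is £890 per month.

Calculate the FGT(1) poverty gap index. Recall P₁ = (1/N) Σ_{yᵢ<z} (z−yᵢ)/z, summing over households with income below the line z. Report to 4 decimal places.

Below z: £120, £550, £610 (q = 3 of N = 5).
Normalized shortfalls: (890−120)/890 = 0.8652; (890−550)/890 = 0.3820; (890−610)/890 = 0.3146.
Sum of shortfalls = 1.561798; P₁ averages over all N: 1.561798 / 5 = 0.3124.

0.3124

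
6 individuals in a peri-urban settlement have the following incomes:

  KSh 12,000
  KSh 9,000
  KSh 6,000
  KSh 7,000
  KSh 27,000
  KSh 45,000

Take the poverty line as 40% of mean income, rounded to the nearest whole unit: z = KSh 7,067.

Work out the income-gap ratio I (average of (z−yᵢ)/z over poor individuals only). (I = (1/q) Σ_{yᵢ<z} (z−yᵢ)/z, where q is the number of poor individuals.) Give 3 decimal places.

Below z: KSh 6,000, KSh 7,000 (q = 2 of N = 6).
Shortfall ratios (z−y)/z: 0.1510, 0.0095; sum = 0.160464.
I averages over the q = 2 poor units only: 0.160464 / 2 = 0.080.

0.080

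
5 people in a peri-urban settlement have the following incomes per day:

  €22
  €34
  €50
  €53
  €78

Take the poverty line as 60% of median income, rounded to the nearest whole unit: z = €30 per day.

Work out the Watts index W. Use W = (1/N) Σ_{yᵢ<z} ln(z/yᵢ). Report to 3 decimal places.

0.062

Incomes under z: €22 (q = 1 of N = 5).
Log gaps: ln(30/22) = 0.3102.
W = 0.310155 / 5 = 0.062.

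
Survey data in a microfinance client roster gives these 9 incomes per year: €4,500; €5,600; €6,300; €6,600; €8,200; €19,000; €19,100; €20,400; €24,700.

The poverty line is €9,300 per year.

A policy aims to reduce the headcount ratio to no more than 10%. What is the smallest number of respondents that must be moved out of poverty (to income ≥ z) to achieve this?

5

5 of the 9 respondents are poor, so H = 5/9 = 0.556.
A headcount ratio of at most 10% allows at most ⌊0.10 × 9⌋ = 0 poor respondents.
So at least 5 − 0 = 5 must be lifted.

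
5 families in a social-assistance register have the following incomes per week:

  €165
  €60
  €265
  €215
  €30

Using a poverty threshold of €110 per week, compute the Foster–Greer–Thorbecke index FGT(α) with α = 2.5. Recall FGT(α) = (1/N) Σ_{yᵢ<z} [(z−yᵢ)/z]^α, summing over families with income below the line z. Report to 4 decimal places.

Incomes under z: €30, €60 (q = 2 of N = 5).
Gap ratios (z−y)/z: (110−30)/110 = 0.7273; (110−60)/110 = 0.4545.
Raised to α = 2.5: 0.45107; 0.13930.
Sum = 0.590367; FGT(2.5) = 0.590367 / 5 = 0.1181.

0.1181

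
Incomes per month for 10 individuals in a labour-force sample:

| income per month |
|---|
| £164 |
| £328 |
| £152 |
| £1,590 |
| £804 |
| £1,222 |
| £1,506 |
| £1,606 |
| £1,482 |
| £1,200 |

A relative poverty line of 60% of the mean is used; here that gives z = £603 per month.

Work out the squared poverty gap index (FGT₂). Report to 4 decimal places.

Incomes under z: £152, £164, £328 (q = 3 of N = 10).
Shortfall ratios: (603−152)/603 = 0.7479; (603−164)/603 = 0.7280; (603−328)/603 = 0.4561.
Squared: 0.5594; 0.5300; 0.2080.
Sum = 1.297402; P₂ = 1.297402 / 10 = 0.1297.

0.1297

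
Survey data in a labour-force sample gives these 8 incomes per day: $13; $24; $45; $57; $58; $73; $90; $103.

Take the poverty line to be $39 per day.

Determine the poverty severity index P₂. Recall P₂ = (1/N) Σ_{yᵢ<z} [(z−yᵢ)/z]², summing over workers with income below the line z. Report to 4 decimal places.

Incomes under z: $13, $24 (q = 2 of N = 8).
Relative gaps: (39−13)/39 = 0.6667; (39−24)/39 = 0.3846.
Squared: 0.4444; 0.1479.
Sum = 0.592373; P₂ = 0.592373 / 8 = 0.0740.

0.0740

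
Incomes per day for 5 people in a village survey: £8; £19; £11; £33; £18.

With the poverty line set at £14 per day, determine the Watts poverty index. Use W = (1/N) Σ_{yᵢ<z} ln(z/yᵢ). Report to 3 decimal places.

Below the line: £8, £11 (q = 2 of N = 5).
Log shortfalls: ln(14/8) = 0.5596; ln(14/11) = 0.2412.
W = 0.800778 / 5 = 0.160.

0.160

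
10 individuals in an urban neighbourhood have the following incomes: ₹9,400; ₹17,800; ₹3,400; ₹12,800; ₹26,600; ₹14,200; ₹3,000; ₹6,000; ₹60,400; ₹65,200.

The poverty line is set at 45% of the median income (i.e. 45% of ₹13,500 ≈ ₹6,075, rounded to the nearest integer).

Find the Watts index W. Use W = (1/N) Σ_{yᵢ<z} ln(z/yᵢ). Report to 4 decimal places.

0.1298

Poor units: ₹3,000, ₹3,400, ₹6,000 (q = 3 of N = 10).
Log gaps: ln(6075/3000) = 0.7056; ln(6075/3400) = 0.5804; ln(6075/6000) = 0.0124.
W = 1.298399 / 10 = 0.1298.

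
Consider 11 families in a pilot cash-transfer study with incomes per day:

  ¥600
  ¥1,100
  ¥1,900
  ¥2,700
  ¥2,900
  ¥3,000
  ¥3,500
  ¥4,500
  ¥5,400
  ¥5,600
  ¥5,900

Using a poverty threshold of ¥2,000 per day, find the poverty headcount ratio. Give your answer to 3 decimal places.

0.273

3 of the 11 families have income below ¥2,000.
H = 3/11 = 0.273.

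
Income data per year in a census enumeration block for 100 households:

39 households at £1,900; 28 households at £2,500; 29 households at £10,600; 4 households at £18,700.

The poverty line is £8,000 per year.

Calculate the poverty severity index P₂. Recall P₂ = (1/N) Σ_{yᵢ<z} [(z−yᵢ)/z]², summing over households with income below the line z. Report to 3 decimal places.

Below z: 39×£1,900, 28×£2,500 (q = 67 of N = 100).
Normalized shortfalls: (8000−1900)/8000 = 0.7625 (×39); (8000−2500)/8000 = 0.6875 (×28).
Squared: 0.5814 (×39); 0.4727 (×28).
Sum = 35.909219; P₂ = 35.909219 / 100 = 0.359.

0.359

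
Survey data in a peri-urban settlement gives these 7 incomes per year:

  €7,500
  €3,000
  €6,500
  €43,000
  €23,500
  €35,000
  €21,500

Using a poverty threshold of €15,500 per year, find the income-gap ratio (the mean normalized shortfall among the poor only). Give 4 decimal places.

0.6344

Incomes under z: €3,000, €6,500, €7,500 (q = 3 of N = 7).
Relative gaps: 0.8065, 0.5806, 0.5161; sum = 1.903226.
I averages over the q = 3 poor units only: 1.903226 / 3 = 0.6344.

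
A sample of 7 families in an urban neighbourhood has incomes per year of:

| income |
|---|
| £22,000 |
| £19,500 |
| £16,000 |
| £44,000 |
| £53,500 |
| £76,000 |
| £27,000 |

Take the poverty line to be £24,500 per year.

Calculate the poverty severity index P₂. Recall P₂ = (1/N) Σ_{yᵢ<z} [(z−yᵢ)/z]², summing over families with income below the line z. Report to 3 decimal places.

0.025

Incomes under z: £16,000, £19,500, £22,000 (q = 3 of N = 7).
Gap ratios (z−y)/z: (24500−16000)/24500 = 0.3469; (24500−19500)/24500 = 0.2041; (24500−22000)/24500 = 0.1020.
Squared: 0.1204; 0.0416; 0.0104.
Sum = 0.172428; P₂ = 0.172428 / 7 = 0.025.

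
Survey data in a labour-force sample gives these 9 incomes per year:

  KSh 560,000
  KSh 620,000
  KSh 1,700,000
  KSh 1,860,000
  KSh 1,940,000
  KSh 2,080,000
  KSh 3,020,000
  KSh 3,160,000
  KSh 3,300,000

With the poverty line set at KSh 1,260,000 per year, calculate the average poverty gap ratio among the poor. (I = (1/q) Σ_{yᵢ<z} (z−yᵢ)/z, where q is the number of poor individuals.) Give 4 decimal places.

Below z: KSh 560,000, KSh 620,000 (q = 2 of N = 9).
Relative gaps: 0.5556, 0.5079; sum = 1.063492.
I averages over the q = 2 poor units only: 1.063492 / 2 = 0.5317.

0.5317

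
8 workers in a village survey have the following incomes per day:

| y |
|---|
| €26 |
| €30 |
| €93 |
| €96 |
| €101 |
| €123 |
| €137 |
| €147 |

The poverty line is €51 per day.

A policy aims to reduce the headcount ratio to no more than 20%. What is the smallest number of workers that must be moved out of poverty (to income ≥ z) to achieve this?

Currently q = 2 of N = 8 are below the line (H = 0.250).
A headcount ratio of at most 20% allows at most ⌊0.20 × 8⌋ = 1 poor workers.
So at least 2 − 1 = 1 must be lifted.

1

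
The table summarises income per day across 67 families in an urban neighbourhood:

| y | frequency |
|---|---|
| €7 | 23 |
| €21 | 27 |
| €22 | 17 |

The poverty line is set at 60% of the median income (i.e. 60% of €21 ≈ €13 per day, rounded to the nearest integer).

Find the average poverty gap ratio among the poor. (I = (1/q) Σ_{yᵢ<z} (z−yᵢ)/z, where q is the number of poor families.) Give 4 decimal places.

Below z: 23×€7 (q = 23 of N = 67).
Shortfall ratios (z−y)/z: 0.4615 (×23); sum = 10.615385.
I averages over the q = 23 poor units only: 10.615385 / 23 = 0.4615.

0.4615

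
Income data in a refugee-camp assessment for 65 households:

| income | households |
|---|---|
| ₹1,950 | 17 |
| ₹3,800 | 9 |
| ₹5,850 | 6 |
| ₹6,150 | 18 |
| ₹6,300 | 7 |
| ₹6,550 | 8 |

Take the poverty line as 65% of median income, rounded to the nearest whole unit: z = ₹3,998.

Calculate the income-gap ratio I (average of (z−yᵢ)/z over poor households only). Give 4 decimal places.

0.3521

Below the line: 17×₹1,950, 9×₹3,800 (q = 26 of N = 65).
Shortfall ratios (z−y)/z: 0.5123 (×17), 0.0495 (×9); sum = 9.154077.
I averages over the q = 26 poor units only: 9.154077 / 26 = 0.3521.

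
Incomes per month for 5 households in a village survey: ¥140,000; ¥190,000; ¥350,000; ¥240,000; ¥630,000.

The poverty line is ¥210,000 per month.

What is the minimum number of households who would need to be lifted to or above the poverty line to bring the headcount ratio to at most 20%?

1

Currently q = 2 of N = 5 are below the line (H = 0.400).
A headcount ratio of at most 20% allows at most ⌊0.20 × 5⌋ = 1 poor households.
So at least 2 − 1 = 1 must be lifted.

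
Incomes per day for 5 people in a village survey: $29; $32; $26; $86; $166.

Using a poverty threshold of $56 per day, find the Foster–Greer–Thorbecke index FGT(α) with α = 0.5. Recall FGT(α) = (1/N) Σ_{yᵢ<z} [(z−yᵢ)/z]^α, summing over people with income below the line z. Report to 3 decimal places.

Poor units: $26, $29, $32 (q = 3 of N = 5).
Relative gaps: (56−26)/56 = 0.5357; (56−29)/56 = 0.4821; (56−32)/56 = 0.4286.
Raised to α = 0.5: 0.73193; 0.69437; 0.65465.
Sum = 2.080944; FGT(0.5) = 2.080944 / 5 = 0.416.

0.416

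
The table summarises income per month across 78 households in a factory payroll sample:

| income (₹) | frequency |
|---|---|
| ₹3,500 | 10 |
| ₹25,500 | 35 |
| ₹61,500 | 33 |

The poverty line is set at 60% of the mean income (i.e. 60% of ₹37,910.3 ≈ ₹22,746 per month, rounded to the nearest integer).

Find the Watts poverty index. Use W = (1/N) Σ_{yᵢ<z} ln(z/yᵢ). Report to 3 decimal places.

Below z: 10×₹3,500 (q = 10 of N = 78).
Log shortfalls: ln(22746/3500) = 1.8716 (×10).
W = 18.716263 / 78 = 0.240.

0.240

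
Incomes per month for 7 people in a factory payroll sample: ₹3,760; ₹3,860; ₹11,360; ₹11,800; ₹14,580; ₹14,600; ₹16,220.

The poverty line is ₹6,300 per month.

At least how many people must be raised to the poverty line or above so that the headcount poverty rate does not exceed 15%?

2 of the 7 people are poor, so H = 2/7 = 0.286.
A headcount ratio of at most 15% allows at most ⌊0.15 × 7⌋ = 1 poor people.
So at least 2 − 1 = 1 must be lifted.

1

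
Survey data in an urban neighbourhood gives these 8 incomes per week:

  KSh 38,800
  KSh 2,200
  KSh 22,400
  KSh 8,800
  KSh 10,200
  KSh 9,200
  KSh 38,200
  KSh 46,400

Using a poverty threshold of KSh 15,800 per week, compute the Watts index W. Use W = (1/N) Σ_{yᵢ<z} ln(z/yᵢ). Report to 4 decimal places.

Below the line: KSh 2,200, KSh 8,800, KSh 9,200, KSh 10,200 (q = 4 of N = 8).
ln(z/y) terms: ln(15800/2200) = 1.9716; ln(15800/8800) = 0.5853; ln(15800/9200) = 0.5408; ln(15800/10200) = 0.4376.
W = 3.535239 / 8 = 0.4419.

0.4419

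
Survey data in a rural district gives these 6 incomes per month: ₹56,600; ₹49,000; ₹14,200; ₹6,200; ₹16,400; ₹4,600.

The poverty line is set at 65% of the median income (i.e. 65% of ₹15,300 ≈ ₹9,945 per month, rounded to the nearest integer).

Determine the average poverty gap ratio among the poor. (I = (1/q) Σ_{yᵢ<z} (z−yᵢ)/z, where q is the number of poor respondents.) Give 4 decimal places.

0.4570

Below z: ₹4,600, ₹6,200 (q = 2 of N = 6).
Shortfall ratios (z−y)/z: 0.5375, 0.3766; sum = 0.914027.
I averages over the q = 2 poor units only: 0.914027 / 2 = 0.4570.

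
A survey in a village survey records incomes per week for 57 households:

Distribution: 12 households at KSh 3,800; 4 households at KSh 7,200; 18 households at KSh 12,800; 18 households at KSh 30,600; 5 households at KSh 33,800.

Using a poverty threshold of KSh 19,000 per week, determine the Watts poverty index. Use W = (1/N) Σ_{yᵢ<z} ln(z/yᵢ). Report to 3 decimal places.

0.532

Incomes under z: 12×KSh 3,800, 4×KSh 7,200, 18×KSh 12,800 (q = 34 of N = 57).
Log gaps: ln(19000/3800) = 1.6094 (×12); ln(19000/7200) = 0.9704 (×4); ln(19000/12800) = 0.3950 (×18).
W = 30.304575 / 57 = 0.532.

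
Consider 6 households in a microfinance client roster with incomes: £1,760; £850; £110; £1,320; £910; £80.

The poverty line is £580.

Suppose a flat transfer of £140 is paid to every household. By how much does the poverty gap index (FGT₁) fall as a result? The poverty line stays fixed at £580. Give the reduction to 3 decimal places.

0.080

Before: below the line — £80, £110; poverty gap index (FGT₁) = 0.27874.
After the £140 transfer: below the line — £220, £250; poverty gap index (FGT₁) = 0.19828.
Reduction = 0.27874 − 0.19828 = 0.080.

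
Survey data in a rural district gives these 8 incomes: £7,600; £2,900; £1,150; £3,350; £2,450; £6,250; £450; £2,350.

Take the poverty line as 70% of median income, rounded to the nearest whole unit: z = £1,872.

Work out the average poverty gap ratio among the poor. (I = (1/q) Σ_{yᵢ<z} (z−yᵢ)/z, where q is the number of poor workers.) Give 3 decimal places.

0.573

Below z: £450, £1,150 (q = 2 of N = 8).
Shortfall ratios (z−y)/z: 0.7596, 0.3857; sum = 1.145299.
The income-gap ratio divides by q (the poor only): 1.145299 / 2 = 0.573.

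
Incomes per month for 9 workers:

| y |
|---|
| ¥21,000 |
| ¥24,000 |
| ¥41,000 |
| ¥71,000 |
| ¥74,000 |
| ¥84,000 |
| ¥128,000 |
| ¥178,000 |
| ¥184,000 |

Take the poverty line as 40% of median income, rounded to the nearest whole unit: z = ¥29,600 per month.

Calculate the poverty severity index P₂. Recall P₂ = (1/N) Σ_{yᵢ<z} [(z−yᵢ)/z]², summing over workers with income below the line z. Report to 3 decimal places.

Poor units: ¥21,000, ¥24,000 (q = 2 of N = 9).
Normalized shortfalls: (29600−21000)/29600 = 0.2905; (29600−24000)/29600 = 0.1892.
Squared: 0.0844; 0.0358.
Sum = 0.120206; P₂ = 0.120206 / 9 = 0.013.

0.013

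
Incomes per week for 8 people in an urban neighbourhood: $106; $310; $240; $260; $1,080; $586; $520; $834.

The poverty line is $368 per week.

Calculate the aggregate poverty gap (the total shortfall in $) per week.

$556

Below z: $106, $240, $260, $310 (q = 4 of N = 8).
Individual gaps: 368−106 = 262; 368−240 = 128; 368−260 = 108; 368−310 = 58.
Aggregate gap = $556.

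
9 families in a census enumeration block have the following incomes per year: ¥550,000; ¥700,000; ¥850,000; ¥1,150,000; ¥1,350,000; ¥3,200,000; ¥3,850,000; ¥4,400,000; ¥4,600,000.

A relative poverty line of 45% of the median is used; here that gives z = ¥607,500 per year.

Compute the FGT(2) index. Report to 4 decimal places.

Below z: ¥550,000 (q = 1 of N = 9).
Gap ratios (z−y)/z: (607500−550000)/607500 = 0.0947.
Squared: 0.0090.
Sum = 0.008959; P₂ = 0.008959 / 9 = 0.0010.

0.0010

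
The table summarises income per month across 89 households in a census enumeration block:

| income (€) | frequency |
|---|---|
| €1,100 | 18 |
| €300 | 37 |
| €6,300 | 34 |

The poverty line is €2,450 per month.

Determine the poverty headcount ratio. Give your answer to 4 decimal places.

55 of the 89 households have income below €2,450.
H = 55/89 = 0.6180.

0.6180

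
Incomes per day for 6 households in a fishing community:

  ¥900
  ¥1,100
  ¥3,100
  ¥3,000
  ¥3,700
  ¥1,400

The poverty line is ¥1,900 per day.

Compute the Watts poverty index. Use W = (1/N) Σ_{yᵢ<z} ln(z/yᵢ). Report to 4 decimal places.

0.2665

Poor units: ¥900, ¥1,100, ¥1,400 (q = 3 of N = 6).
Log shortfalls: ln(1900/900) = 0.7472; ln(1900/1100) = 0.5465; ln(1900/1400) = 0.3054.
W = 1.599140 / 6 = 0.2665.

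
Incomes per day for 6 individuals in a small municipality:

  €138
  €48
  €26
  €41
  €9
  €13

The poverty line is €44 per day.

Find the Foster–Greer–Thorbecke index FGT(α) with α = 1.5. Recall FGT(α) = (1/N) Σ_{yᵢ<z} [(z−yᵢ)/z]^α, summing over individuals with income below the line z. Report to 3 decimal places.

Below z: €9, €13, €26, €41 (q = 4 of N = 6).
Shortfall ratios: (44−9)/44 = 0.7955; (44−13)/44 = 0.7045; (44−26)/44 = 0.4091; (44−41)/44 = 0.0682.
Raised to α = 1.5: 0.70945; 0.59138; 0.26166; 0.01780.
Sum = 1.580287; FGT(1.5) = 1.580287 / 6 = 0.263.

0.263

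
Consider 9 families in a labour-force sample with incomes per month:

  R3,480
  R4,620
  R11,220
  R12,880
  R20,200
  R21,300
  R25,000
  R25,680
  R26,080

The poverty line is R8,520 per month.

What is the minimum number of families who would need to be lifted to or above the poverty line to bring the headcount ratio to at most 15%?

1

2 of the 9 families are poor, so H = 2/9 = 0.222.
A headcount ratio of at most 15% allows at most ⌊0.15 × 9⌋ = 1 poor families.
So at least 2 − 1 = 1 must be lifted.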